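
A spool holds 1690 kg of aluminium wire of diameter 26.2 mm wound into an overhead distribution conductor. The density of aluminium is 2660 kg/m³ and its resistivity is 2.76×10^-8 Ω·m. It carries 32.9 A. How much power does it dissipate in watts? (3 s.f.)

A = π(d/2)² = π(1.3100e-02 m)² = 5.3913e-04 m²
L = m/(density·A) = 1690/(2660×5.3913e-04) = 1178 m
R = ρL/A = (2.76×10^-8)(1178)/(5.3913e-04) = 0.06033 Ω
P = I²R = (32.9)² × 0.06033 = 65.3 W

65.3 W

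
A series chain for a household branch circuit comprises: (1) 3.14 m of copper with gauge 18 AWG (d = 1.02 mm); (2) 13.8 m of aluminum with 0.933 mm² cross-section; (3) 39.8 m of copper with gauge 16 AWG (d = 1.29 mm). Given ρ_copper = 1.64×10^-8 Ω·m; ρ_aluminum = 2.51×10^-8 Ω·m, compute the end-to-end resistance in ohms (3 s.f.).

0.934 Ω

Seg 1: A = π(1.02/2 mm)² = π(5.1000e-04 m)² = 8.171e-07 m²
R_1 = (1.64×10^-8)(3.14)/(8.171e-07) = 0.06302 Ω
Seg 2: A = 0.933 mm² = 9.330e-07 m²
R_2 = (2.51×10^-8)(13.8)/(9.330e-07) = 0.3713 Ω
Seg 3: A = π(1.29/2 mm)² = π(6.4500e-04 m)² = 1.307e-06 m²
R_3 = (1.64×10^-8)(39.8)/(1.307e-06) = 0.4994 Ω
R_total = R_1 + R_2 + R_3 = 0.934 Ω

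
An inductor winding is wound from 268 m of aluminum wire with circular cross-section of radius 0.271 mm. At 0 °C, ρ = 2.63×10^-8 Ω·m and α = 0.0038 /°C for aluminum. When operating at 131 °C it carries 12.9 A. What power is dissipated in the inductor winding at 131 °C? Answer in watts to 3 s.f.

7610 W

A = πr² = π(2.7100e-04 m)² = 2.307e-07 m²
R₍0₎ = ρL/A = (2.63×10^-8)(268)/(2.307e-07) = 30.55 Ω
R₍131₎ = R₍0₎(1 + αΔT) = 30.55 × (1 + 0.0038×131) = 45.76 Ω
P = I²R = (12.9)² × 45.76 = 7610 W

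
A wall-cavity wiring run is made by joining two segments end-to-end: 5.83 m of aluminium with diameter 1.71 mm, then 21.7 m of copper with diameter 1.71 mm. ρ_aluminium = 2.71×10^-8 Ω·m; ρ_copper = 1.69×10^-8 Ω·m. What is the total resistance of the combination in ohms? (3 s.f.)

0.228 Ω

Segment 1: A = π(d/2)² = π(8.5500e-04 m)² = 2.297e-06 m²
R₁ = ρL/A = (2.71×10^-8)(5.83)/(2.297e-06) = 0.06879 Ω
R₂ = (1.69×10^-8)(21.7)/(2.297e-06) = 0.1597 Ω
R = R₁ + R₂ = 0.228 Ω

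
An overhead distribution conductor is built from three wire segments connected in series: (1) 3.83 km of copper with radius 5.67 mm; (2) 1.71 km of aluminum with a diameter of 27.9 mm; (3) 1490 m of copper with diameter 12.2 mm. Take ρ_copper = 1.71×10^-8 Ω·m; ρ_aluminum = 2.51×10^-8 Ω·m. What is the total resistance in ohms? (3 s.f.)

Seg 1: A = πr² = π(5.6700e-03 m)² = 1.010e-04 m²
R_1 = (1.71×10^-8)(3830)/(1.010e-04) = 0.6485 Ω
Seg 2: A = π(d/2)² = π(1.3950e-02 m)² = 6.114e-04 m²
R_2 = (2.51×10^-8)(1710)/(6.114e-04) = 0.07021 Ω
Seg 3: A = π(d/2)² = π(6.1000e-03 m)² = 1.169e-04 m²
R_3 = (1.71×10^-8)(1490)/(1.169e-04) = 0.218 Ω
R_total = R_1 + R_2 + R_3 = 0.937 Ω

0.937 Ω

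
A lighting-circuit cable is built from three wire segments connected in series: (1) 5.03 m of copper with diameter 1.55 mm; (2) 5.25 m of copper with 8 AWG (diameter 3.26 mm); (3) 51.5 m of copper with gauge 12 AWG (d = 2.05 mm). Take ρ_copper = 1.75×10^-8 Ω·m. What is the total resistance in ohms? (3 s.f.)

0.331 Ω

Seg 1: A = π(d/2)² = π(7.7500e-04 m)² = 1.887e-06 m²
R_1 = (1.75×10^-8)(5.03)/(1.887e-06) = 0.04665 Ω
Seg 2: A = π(3.26/2 mm)² = π(1.6300e-03 m)² = 8.347e-06 m²
R_2 = (1.75×10^-8)(5.25)/(8.347e-06) = 0.01101 Ω
Seg 3: A = π(2.05/2 mm)² = π(1.0250e-03 m)² = 3.301e-06 m²
R_3 = (1.75×10^-8)(51.5)/(3.301e-06) = 0.2731 Ω
R_total = R_1 + R_2 + R_3 = 0.331 Ω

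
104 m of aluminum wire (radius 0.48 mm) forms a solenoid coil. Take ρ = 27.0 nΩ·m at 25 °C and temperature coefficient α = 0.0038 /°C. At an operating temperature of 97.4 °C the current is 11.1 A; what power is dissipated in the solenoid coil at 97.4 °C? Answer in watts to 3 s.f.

609 W

ρ = 27.0 nΩ·m = 2.70×10^-8 Ω·m
A = πr² = π(4.8000e-04 m)² = 7.238e-07 m²
R₍25₎ = ρL/A = (2.70×10^-8)(104)/(7.238e-07) = 3.879 Ω
R₍97.4₎ = R₍25₎(1 + αΔT) = 3.879 × (1 + 0.0038×72.4) = 4.947 Ω
P = I²R = (11.1)² × 4.947 = 609 W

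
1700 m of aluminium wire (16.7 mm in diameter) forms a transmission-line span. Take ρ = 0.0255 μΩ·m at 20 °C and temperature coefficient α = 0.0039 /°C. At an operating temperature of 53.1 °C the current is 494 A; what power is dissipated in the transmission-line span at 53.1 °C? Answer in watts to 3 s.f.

54500 W

ρ = 0.0255 μΩ·m = 2.55×10^-8 Ω·m
A = π(d/2)² = π(8.3500e-03 m)² = 2.190e-04 m²
R₍20₎ = ρL/A = (2.55×10^-8)(1700)/(2.190e-04) = 0.1979 Ω
R₍53.1₎ = R₍20₎(1 + αΔT) = 0.1979 × (1 + 0.0039×33.1) = 0.2235 Ω
P = I²R = (494)² × 0.2235 = 54500 W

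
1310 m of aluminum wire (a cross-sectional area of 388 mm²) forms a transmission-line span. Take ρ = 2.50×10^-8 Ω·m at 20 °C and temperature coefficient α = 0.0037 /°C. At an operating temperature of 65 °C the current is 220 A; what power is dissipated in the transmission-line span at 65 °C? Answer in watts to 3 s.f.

A = 388 mm² = 3.880e-04 m²
R₍20₎ = ρL/A = (2.50×10^-8)(1310)/(3.880e-04) = 0.08441 Ω
R₍65₎ = R₍20₎(1 + αΔT) = 0.08441 × (1 + 0.0037×45) = 0.09846 Ω
P = I²R = (220)² × 0.09846 = 4770 W

4770 W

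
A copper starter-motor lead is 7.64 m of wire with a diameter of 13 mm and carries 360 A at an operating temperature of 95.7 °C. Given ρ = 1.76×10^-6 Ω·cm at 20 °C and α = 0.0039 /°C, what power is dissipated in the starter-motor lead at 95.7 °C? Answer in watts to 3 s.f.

ρ = 1.76×10^-6 Ω·cm = 1.76×10^-8 Ω·m
A = π(d/2)² = π(6.5000e-03 m)² = 1.327e-04 m²
R₍20₎ = ρL/A = (1.76×10^-8)(7.64)/(1.327e-04) = 0.001013 Ω
R₍95.7₎ = R₍20₎(1 + αΔT) = 0.001013 × (1 + 0.0039×75.7) = 0.001312 Ω
P = I²R = (360)² × 0.001312 = 170 W

170 W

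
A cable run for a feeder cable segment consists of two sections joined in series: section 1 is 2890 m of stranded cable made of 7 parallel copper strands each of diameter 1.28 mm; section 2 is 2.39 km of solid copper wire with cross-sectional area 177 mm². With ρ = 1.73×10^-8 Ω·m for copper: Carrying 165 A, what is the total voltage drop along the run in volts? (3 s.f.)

Section 1: A_strand = π(6.4000e-04)² = 1.287e-06 m²; R₁ = ρL/(N·A_s) = (1.73×10^-8)(2890)/(7×1.287e-06) = 5.551 Ω
Section 2: A = 177 mm² = 1.770e-04 m²
R₂ = (1.73×10^-8)(2390)/(1.770e-04) = 0.2336 Ω
R = R₁ + R₂ = 5.784 Ω
V = IR = 165 × 5.784 = 954 V

954 V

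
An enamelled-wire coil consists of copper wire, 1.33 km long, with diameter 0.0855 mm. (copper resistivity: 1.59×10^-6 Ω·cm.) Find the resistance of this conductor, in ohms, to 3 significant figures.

3680 Ω

ρ = 1.59×10^-6 Ω·cm = 1.59×10^-8 Ω·m
A = π(d/2)² = π(4.2750e-05 m)² = 5.741e-09 m²
R = ρL/A = (1.59×10^-8)(1330 m)/(5.741e-09 m²) = 3680 Ω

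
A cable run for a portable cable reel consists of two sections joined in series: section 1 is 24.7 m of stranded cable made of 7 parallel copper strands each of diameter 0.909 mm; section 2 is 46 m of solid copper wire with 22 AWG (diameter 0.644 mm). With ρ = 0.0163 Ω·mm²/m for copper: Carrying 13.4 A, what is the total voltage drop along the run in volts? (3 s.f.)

32.0 V

ρ = 0.0163 Ω·mm²/m = 1.63×10^-8 Ω·m
Section 1: A_strand = π(4.5450e-04)² = 6.490e-07 m²; R₁ = ρL/(N·A_s) = (1.63×10^-8)(24.7)/(7×6.490e-07) = 0.08863 Ω
Section 2: A = π(0.644/2 mm)² = π(3.2200e-04 m)² = 3.257e-07 m²
R₂ = (1.63×10^-8)(46)/(3.257e-07) = 2.302 Ω
R = R₁ + R₂ = 2.391 Ω
V = IR = 13.4 × 2.391 = 32.0 V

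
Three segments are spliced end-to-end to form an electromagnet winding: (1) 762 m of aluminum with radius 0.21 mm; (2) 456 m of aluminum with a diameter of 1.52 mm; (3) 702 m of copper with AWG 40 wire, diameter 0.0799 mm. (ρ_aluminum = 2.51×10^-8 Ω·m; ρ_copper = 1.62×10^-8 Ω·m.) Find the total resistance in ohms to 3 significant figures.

Seg 1: A = πr² = π(2.1000e-04 m)² = 1.385e-07 m²
R_1 = (2.51×10^-8)(762)/(1.385e-07) = 138.1 Ω
Seg 2: A = π(d/2)² = π(7.6000e-04 m)² = 1.815e-06 m²
R_2 = (2.51×10^-8)(456)/(1.815e-06) = 6.308 Ω
Seg 3: A = π(0.0799/2 mm)² = π(3.9950e-05 m)² = 5.014e-09 m²
R_3 = (1.62×10^-8)(702)/(5.014e-09) = 2268 Ω
R_total = R_1 + R_2 + R_3 = 2410 Ω

2410 Ω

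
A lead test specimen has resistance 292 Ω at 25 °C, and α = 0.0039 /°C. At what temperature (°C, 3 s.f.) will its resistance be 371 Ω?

94.4 °C

R = R₀(1 + α(T − T₀)) ⇒ T = T₀ + (R/R₀ − 1)/α
T = 25 + (371/292 − 1)/0.0039 = 25 + (0.2705)/0.0039 = 94.4 °C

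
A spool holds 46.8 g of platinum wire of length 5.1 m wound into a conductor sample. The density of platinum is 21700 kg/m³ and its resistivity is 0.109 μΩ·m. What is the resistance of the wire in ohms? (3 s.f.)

1.31 Ω

ρ = 0.109 μΩ·m = 1.09×10^-7 Ω·m
A = m/(density·L) = 0.0468/(21700×5.1) = 4.2288e-07 m²
R = ρL/A = (1.09×10^-7)(5.1)/(4.2288e-07) = 1.31 Ω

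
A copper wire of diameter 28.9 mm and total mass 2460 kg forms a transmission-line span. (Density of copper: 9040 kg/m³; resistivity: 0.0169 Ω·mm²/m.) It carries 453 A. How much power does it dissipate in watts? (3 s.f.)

ρ = 0.0169 Ω·mm²/m = 1.69×10^-8 Ω·m
A = π(d/2)² = π(1.4450e-02 m)² = 6.5597e-04 m²
L = m/(density·A) = 2460/(9040×6.5597e-04) = 414.8 m
R = ρL/A = (1.69×10^-8)(414.8)/(6.5597e-04) = 0.01069 Ω
P = I²R = (453)² × 0.01069 = 2190 W

2190 W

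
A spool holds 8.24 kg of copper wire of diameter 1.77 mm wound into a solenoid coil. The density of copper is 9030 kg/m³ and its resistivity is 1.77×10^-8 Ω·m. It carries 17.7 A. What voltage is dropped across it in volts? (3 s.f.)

A = π(d/2)² = π(8.8500e-04 m)² = 2.4606e-06 m²
L = m/(density·A) = 8.24/(9030×2.4606e-06) = 370.9 m
R = ρL/A = (1.77×10^-8)(370.9)/(2.4606e-06) = 2.668 Ω
V = IR = 17.7 × 2.668 = 47.2 V

47.2 V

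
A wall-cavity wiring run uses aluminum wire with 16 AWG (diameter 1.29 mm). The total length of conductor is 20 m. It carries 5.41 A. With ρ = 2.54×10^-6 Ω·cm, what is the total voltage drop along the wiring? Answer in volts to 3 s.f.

2.10 V

ρ = 2.54×10^-6 Ω·cm = 2.54×10^-8 Ω·m
A = π(1.29/2 mm)² = π(6.4500e-04 m)² = 1.307e-06 m²
R = ρL/A = (2.54×10^-8)(20)/(1.307e-06) = 0.3887 Ω
V = IR = 5.41 × 0.3887 = 2.10 V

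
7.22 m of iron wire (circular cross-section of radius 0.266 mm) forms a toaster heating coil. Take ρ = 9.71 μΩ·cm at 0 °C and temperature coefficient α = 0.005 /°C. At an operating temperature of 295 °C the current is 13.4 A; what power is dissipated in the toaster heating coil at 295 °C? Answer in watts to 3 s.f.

1400 W

ρ = 9.71 μΩ·cm = 9.71×10^-8 Ω·m
A = πr² = π(2.6600e-04 m)² = 2.223e-07 m²
R₍0₎ = ρL/A = (9.71×10^-8)(7.22)/(2.223e-07) = 3.154 Ω
R₍295₎ = R₍0₎(1 + αΔT) = 3.154 × (1 + 0.005×295) = 7.806 Ω
P = I²R = (13.4)² × 7.806 = 1400 W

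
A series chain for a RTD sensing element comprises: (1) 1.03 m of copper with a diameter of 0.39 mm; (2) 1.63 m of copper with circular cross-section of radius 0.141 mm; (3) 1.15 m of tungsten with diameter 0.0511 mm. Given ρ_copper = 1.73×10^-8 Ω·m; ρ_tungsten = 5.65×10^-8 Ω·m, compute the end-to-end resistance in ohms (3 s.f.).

Seg 1: A = π(d/2)² = π(1.9500e-04 m)² = 1.195e-07 m²
R_1 = (1.73×10^-8)(1.03)/(1.195e-07) = 0.1492 Ω
Seg 2: A = πr² = π(1.4100e-04 m)² = 6.246e-08 m²
R_2 = (1.73×10^-8)(1.63)/(6.246e-08) = 0.4515 Ω
Seg 3: A = π(d/2)² = π(2.5550e-05 m)² = 2.051e-09 m²
R_3 = (5.65×10^-8)(1.15)/(2.051e-09) = 31.68 Ω
R_total = R_1 + R_2 + R_3 = 32.3 Ω

32.3 Ω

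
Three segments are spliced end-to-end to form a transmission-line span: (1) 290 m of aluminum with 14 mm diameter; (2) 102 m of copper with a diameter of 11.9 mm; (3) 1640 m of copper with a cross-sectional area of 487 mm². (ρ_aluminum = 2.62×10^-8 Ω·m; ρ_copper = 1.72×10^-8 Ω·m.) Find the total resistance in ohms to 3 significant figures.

Seg 1: A = π(d/2)² = π(7.0000e-03 m)² = 1.539e-04 m²
R_1 = (2.62×10^-8)(290)/(1.539e-04) = 0.04936 Ω
Seg 2: A = π(d/2)² = π(5.9500e-03 m)² = 1.112e-04 m²
R_2 = (1.72×10^-8)(102)/(1.112e-04) = 0.01577 Ω
Seg 3: A = 487 mm² = 4.870e-04 m²
R_3 = (1.72×10^-8)(1640)/(4.870e-04) = 0.05792 Ω
R_total = R_1 + R_2 + R_3 = 0.123 Ω

0.123 Ω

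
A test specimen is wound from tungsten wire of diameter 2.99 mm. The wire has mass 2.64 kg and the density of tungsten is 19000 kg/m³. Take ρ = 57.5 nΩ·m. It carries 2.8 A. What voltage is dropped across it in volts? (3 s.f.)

ρ = 57.5 nΩ·m = 5.75×10^-8 Ω·m
A = π(d/2)² = π(1.4950e-03 m)² = 7.0215e-06 m²
L = m/(density·A) = 2.64/(19000×7.0215e-06) = 19.79 m
R = ρL/A = (5.75×10^-8)(19.79)/(7.0215e-06) = 0.1621 Ω
V = IR = 2.8 × 0.1621 = 0.454 V

0.454 V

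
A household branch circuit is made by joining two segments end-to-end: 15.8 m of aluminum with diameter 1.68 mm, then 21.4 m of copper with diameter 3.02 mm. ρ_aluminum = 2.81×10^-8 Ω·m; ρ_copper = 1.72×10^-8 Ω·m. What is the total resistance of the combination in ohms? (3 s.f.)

0.252 Ω

Segment 1: A = π(d/2)² = π(8.4000e-04 m)² = 2.217e-06 m²
R₁ = ρL/A = (2.81×10^-8)(15.8)/(2.217e-06) = 0.2003 Ω
Segment 2: A = π(d/2)² = π(1.5100e-03 m)² = 7.163e-06 m²
R₂ = (1.72×10^-8)(21.4)/(7.163e-06) = 0.05139 Ω
R = R₁ + R₂ = 0.252 Ω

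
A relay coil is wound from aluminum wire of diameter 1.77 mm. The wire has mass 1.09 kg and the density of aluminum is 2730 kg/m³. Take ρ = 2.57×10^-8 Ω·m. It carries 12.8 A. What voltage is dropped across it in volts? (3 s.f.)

A = π(d/2)² = π(8.8500e-04 m)² = 2.4606e-06 m²
L = m/(density·A) = 1.09/(2730×2.4606e-06) = 162.3 m
R = ρL/A = (2.57×10^-8)(162.3)/(2.4606e-06) = 1.695 Ω
V = IR = 12.8 × 1.695 = 21.7 V

21.7 V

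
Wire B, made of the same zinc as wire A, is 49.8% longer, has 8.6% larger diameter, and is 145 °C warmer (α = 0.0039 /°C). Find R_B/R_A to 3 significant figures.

1.99

R ∝ ρL/d² with ρ ∝ (1+αΔT), so R_B/R_A = (1 + 49.8/100) × (1 + 8.6/100)⁻² × (1 + 0.0039×145)
= 1.498 × 0.8479 × 1.565 = 1.99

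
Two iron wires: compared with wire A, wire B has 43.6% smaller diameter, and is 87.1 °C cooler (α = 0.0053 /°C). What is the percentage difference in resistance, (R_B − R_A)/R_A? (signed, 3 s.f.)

R ∝ ρL/d² with ρ ∝ (1+αΔT), so R_B/R_A = (1 − 43.6/100)⁻² × (1 − 0.0053×87.1)
= 3.144 × 0.5384 = 1.692
(R_B − R_A)/R_A = 1.692 − 1 = 69.2%

69.2%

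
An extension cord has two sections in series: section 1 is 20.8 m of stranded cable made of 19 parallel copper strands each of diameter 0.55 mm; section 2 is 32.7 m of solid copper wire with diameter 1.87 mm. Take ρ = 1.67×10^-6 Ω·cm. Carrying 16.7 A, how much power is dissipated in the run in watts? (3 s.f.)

ρ = 1.67×10^-6 Ω·cm = 1.67×10^-8 Ω·m
Section 1: A_strand = π(2.7500e-04)² = 2.376e-07 m²; R₁ = ρL/(N·A_s) = (1.67×10^-8)(20.8)/(19×2.376e-07) = 0.07695 Ω
Section 2: A = π(d/2)² = π(9.3500e-04 m)² = 2.746e-06 m²
R₂ = (1.67×10^-8)(32.7)/(2.746e-06) = 0.1988 Ω
R = R₁ + R₂ = 0.2758 Ω
P = I²R = (16.7)² × 0.2758 = 76.9 W

76.9 W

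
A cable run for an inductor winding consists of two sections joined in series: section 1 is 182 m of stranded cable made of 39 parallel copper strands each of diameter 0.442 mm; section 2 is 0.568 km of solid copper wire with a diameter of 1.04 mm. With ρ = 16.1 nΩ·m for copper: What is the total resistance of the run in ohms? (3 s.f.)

11.3 Ω

ρ = 16.1 nΩ·m = 1.61×10^-8 Ω·m
Section 1: A_strand = π(2.2100e-04)² = 1.534e-07 m²; R₁ = ρL/(N·A_s) = (1.61×10^-8)(182)/(39×1.534e-07) = 0.4897 Ω
Section 2: A = π(d/2)² = π(5.2000e-04 m)² = 8.495e-07 m²
R₂ = (1.61×10^-8)(568)/(8.495e-07) = 10.77 Ω
R = R₁ + R₂ = 11.3 Ω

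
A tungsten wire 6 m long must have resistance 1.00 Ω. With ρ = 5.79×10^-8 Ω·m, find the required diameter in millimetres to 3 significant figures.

0.665 mm

A = ρL/R = (5.79×10^-8)(6)/(1) = 3.474e-07 m²
d = 2√(A/π) = 6.651e-04 m = 0.665 mm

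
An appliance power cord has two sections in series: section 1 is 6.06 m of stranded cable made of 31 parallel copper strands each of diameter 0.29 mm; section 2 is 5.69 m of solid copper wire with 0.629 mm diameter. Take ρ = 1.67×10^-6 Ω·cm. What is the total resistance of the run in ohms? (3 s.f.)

0.355 Ω

ρ = 1.67×10^-6 Ω·cm = 1.67×10^-8 Ω·m
Section 1: A_strand = π(1.4500e-04)² = 6.605e-08 m²; R₁ = ρL/(N·A_s) = (1.67×10^-8)(6.06)/(31×6.605e-08) = 0.04942 Ω
Section 2: A = π(d/2)² = π(3.1450e-04 m)² = 3.107e-07 m²
R₂ = (1.67×10^-8)(5.69)/(3.107e-07) = 0.3058 Ω
R = R₁ + R₂ = 0.355 Ω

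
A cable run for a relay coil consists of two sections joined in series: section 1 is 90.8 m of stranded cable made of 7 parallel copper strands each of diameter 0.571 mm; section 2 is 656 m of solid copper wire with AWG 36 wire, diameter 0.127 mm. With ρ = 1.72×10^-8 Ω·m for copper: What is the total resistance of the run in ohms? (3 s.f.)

892 Ω

Section 1: A_strand = π(2.8550e-04)² = 2.561e-07 m²; R₁ = ρL/(N·A_s) = (1.72×10^-8)(90.8)/(7×2.561e-07) = 0.8713 Ω
Section 2: A = π(0.127/2 mm)² = π(6.3500e-05 m)² = 1.267e-08 m²
R₂ = (1.72×10^-8)(656)/(1.267e-08) = 890.7 Ω
R = R₁ + R₂ = 892 Ω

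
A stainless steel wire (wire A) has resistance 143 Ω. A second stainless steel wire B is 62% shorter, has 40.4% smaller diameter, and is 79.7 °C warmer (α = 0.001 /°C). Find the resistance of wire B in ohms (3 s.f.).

165 Ω

R ∝ ρL/d² with ρ ∝ (1+αΔT), so R_B/R_A = (1 − 62/100) × (1 − 40.4/100)⁻² × (1 + 0.001×79.7)
= 0.38 × 2.815 × 1.08 = 1.155
R_B = 1.155 × 143 = 165 Ω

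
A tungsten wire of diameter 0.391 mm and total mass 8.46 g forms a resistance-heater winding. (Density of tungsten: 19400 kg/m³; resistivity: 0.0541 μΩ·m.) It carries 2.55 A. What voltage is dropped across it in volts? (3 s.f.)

ρ = 0.0541 μΩ·m = 5.41×10^-8 Ω·m
A = π(d/2)² = π(1.9550e-04 m)² = 1.2007e-07 m²
L = m/(density·A) = 0.00846/(19400×1.2007e-07) = 3.632 m
R = ρL/A = (5.41×10^-8)(3.632)/(1.2007e-07) = 1.636 Ω
V = IR = 2.55 × 1.636 = 4.17 V

4.17 V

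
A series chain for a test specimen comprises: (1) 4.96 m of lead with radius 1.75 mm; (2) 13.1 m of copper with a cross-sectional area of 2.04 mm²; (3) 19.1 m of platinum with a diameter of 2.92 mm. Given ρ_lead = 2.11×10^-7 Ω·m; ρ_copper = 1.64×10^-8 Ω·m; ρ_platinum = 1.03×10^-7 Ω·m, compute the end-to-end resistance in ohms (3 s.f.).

0.508 Ω

Seg 1: A = πr² = π(1.7500e-03 m)² = 9.621e-06 m²
R_1 = (2.11×10^-7)(4.96)/(9.621e-06) = 0.1088 Ω
Seg 2: A = 2.04 mm² = 2.040e-06 m²
R_2 = (1.64×10^-8)(13.1)/(2.040e-06) = 0.1053 Ω
Seg 3: A = π(d/2)² = π(1.4600e-03 m)² = 6.697e-06 m²
R_3 = (1.03×10^-7)(19.1)/(6.697e-06) = 0.2938 Ω
R_total = R_1 + R_2 + R_3 = 0.508 Ω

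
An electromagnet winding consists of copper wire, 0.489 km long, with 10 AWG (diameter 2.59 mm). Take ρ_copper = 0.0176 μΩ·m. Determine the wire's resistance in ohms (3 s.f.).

ρ = 0.0176 μΩ·m = 1.76×10^-8 Ω·m
A = π(2.59/2 mm)² = π(1.2950e-03 m)² = 5.269e-06 m²
R = ρL/A = (1.76×10^-8)(489 m)/(5.269e-06 m²) = 1.63 Ω

1.63 Ω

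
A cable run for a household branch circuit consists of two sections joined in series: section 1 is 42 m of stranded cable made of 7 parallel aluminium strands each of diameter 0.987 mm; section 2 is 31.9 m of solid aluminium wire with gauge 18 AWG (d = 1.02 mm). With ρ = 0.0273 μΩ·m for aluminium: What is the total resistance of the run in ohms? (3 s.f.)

ρ = 0.0273 μΩ·m = 2.73×10^-8 Ω·m
Section 1: A_strand = π(4.9350e-04)² = 7.651e-07 m²; R₁ = ρL/(N·A_s) = (2.73×10^-8)(42)/(7×7.651e-07) = 0.2141 Ω
Section 2: A = π(1.02/2 mm)² = π(5.1000e-04 m)² = 8.171e-07 m²
R₂ = (2.73×10^-8)(31.9)/(8.171e-07) = 1.066 Ω
R = R₁ + R₂ = 1.28 Ω

1.28 Ω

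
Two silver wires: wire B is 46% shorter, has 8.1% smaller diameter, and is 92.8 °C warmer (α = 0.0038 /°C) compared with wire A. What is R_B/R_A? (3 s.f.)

0.865

R ∝ ρL/d² with ρ ∝ (1+αΔT), so R_B/R_A = (1 − 46/100) × (1 − 8.1/100)⁻² × (1 + 0.0038×92.8)
= 0.54 × 1.184 × 1.353 = 0.865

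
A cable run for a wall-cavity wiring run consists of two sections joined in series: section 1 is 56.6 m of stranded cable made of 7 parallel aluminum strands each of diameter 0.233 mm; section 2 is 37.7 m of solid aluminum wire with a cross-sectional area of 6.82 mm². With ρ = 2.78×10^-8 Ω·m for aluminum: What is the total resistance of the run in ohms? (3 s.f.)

5.43 Ω

Section 1: A_strand = π(1.1650e-04)² = 4.264e-08 m²; R₁ = ρL/(N·A_s) = (2.78×10^-8)(56.6)/(7×4.264e-08) = 5.272 Ω
Section 2: A = 6.82 mm² = 6.820e-06 m²
R₂ = (2.78×10^-8)(37.7)/(6.820e-06) = 0.1537 Ω
R = R₁ + R₂ = 5.43 Ω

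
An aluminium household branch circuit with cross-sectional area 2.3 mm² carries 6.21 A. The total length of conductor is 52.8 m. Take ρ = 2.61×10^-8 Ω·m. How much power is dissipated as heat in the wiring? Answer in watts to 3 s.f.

23.1 W

A = 2.3 mm² = 2.300e-06 m²
R = ρL/A = (2.61×10^-8)(52.8)/(2.300e-06) = 0.5992 Ω
P = I²R = (6.21)² × 0.5992 = 23.1 W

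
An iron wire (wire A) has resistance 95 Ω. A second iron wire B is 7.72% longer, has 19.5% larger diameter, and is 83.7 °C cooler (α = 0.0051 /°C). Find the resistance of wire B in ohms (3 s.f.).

R ∝ ρL/d² with ρ ∝ (1+αΔT), so R_B/R_A = (1 + 7.72/100) × (1 + 19.5/100)⁻² × (1 − 0.0051×83.7)
= 1.077 × 0.7003 × 0.5731 = 0.4323
R_B = 0.4323 × 95 = 41.1 Ω

41.1 Ω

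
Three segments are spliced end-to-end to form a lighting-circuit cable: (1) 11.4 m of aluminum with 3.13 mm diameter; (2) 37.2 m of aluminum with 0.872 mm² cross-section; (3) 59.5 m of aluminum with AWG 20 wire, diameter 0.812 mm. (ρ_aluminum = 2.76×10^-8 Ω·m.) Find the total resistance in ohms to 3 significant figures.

Seg 1: A = π(d/2)² = π(1.5650e-03 m)² = 7.694e-06 m²
R_1 = (2.76×10^-8)(11.4)/(7.694e-06) = 0.04089 Ω
Seg 2: A = 0.872 mm² = 8.720e-07 m²
R_2 = (2.76×10^-8)(37.2)/(8.720e-07) = 1.177 Ω
Seg 3: A = π(0.812/2 mm)² = π(4.0600e-04 m)² = 5.178e-07 m²
R_3 = (2.76×10^-8)(59.5)/(5.178e-07) = 3.171 Ω
R_total = R_1 + R_2 + R_3 = 4.39 Ω

4.39 Ω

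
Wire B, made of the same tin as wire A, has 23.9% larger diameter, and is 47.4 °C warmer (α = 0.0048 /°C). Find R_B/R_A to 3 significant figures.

0.800

R ∝ ρL/d² with ρ ∝ (1+αΔT), so R_B/R_A = (1 + 23.9/100)⁻² × (1 + 0.0048×47.4)
= 0.6514 × 1.228 = 0.800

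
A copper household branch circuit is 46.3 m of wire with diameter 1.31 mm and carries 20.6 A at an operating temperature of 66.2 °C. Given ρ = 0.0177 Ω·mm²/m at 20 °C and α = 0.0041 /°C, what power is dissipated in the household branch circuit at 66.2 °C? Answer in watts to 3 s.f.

307 W

ρ = 0.0177 Ω·mm²/m = 1.77×10^-8 Ω·m
A = π(d/2)² = π(6.5500e-04 m)² = 1.348e-06 m²
R₍20₎ = ρL/A = (1.77×10^-8)(46.3)/(1.348e-06) = 0.608 Ω
R₍66.2₎ = R₍20₎(1 + αΔT) = 0.608 × (1 + 0.0041×46.2) = 0.7232 Ω
P = I²R = (20.6)² × 0.7232 = 307 W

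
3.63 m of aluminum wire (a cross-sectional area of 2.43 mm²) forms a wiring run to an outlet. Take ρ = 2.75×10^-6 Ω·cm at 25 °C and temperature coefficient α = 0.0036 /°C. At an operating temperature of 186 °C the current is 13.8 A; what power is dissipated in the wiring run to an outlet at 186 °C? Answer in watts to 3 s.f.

12.4 W

ρ = 2.75×10^-6 Ω·cm = 2.75×10^-8 Ω·m
A = 2.43 mm² = 2.430e-06 m²
R₍25₎ = ρL/A = (2.75×10^-8)(3.63)/(2.430e-06) = 0.04108 Ω
R₍186₎ = R₍25₎(1 + αΔT) = 0.04108 × (1 + 0.0036×161) = 0.06489 Ω
P = I²R = (13.8)² × 0.06489 = 12.4 W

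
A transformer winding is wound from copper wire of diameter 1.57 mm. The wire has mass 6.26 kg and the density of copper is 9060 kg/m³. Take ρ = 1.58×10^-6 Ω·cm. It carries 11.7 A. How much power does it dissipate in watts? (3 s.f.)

399 W

ρ = 1.58×10^-6 Ω·cm = 1.58×10^-8 Ω·m
A = π(d/2)² = π(7.8500e-04 m)² = 1.9359e-06 m²
L = m/(density·A) = 6.26/(9060×1.9359e-06) = 356.9 m
R = ρL/A = (1.58×10^-8)(356.9)/(1.9359e-06) = 2.913 Ω
P = I²R = (11.7)² × 2.913 = 399 W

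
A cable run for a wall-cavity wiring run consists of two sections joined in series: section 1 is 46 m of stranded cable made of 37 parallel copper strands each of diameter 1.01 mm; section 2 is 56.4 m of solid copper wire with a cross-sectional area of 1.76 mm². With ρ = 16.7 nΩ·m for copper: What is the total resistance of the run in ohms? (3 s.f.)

0.561 Ω

ρ = 16.7 nΩ·m = 1.67×10^-8 Ω·m
Section 1: A_strand = π(5.0500e-04)² = 8.012e-07 m²; R₁ = ρL/(N·A_s) = (1.67×10^-8)(46)/(37×8.012e-07) = 0.02591 Ω
Section 2: A = 1.76 mm² = 1.760e-06 m²
R₂ = (1.67×10^-8)(56.4)/(1.760e-06) = 0.5352 Ω
R = R₁ + R₂ = 0.561 Ω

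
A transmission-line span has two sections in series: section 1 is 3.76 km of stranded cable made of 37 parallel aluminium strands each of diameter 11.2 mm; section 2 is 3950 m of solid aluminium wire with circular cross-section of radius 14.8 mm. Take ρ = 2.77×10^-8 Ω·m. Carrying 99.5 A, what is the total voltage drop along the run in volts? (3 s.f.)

Section 1: A_strand = π(5.6000e-03)² = 9.852e-05 m²; R₁ = ρL/(N·A_s) = (2.77×10^-8)(3760)/(37×9.852e-05) = 0.02857 Ω
Section 2: A = πr² = π(1.4800e-02 m)² = 6.881e-04 m²
R₂ = (2.77×10^-8)(3950)/(6.881e-04) = 0.159 Ω
R = R₁ + R₂ = 0.1876 Ω
V = IR = 99.5 × 0.1876 = 18.7 V

18.7 V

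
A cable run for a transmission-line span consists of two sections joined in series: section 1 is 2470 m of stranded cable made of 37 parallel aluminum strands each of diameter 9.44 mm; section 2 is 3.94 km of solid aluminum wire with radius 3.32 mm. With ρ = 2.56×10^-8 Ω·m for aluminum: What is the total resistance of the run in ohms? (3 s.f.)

Section 1: A_strand = π(4.7200e-03)² = 6.999e-05 m²; R₁ = ρL/(N·A_s) = (2.56×10^-8)(2470)/(37×6.999e-05) = 0.02442 Ω
Section 2: A = πr² = π(3.3200e-03 m)² = 3.463e-05 m²
R₂ = (2.56×10^-8)(3940)/(3.463e-05) = 2.913 Ω
R = R₁ + R₂ = 2.94 Ω

2.94 Ω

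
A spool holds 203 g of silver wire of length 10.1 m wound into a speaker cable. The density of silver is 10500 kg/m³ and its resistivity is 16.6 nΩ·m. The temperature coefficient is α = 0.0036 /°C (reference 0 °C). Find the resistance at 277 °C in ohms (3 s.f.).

0.175 Ω

ρ = 16.6 nΩ·m = 1.66×10^-8 Ω·m
A = m/(density·L) = 0.203/(10500×10.1) = 1.9142e-06 m²
R = ρL/A = (1.66×10^-8)(10.1)/(1.9142e-06) = 0.08759 Ω
R(277 °C) = 0.08759 × (1 + 0.0036×277) = 0.175 Ω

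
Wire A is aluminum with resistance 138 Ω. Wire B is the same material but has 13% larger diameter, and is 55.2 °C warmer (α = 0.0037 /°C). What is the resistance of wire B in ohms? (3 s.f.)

R ∝ ρL/d² with ρ ∝ (1+αΔT), so R_B/R_A = (1 + 13/100)⁻² × (1 + 0.0037×55.2)
= 0.7832 × 1.204 = 0.9431
R_B = 0.9431 × 138 = 130 Ω

130 Ω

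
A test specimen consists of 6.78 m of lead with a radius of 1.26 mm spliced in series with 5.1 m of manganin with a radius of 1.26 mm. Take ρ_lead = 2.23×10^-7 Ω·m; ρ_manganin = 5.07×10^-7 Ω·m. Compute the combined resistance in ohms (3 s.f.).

Segment 1: A = πr² = π(1.2600e-03 m)² = 4.988e-06 m²
R₁ = ρL/A = (2.23×10^-7)(6.78)/(4.988e-06) = 0.3031 Ω
R₂ = (5.07×10^-7)(5.1)/(4.988e-06) = 0.5184 Ω
R = R₁ + R₂ = 0.822 Ω

0.822 Ω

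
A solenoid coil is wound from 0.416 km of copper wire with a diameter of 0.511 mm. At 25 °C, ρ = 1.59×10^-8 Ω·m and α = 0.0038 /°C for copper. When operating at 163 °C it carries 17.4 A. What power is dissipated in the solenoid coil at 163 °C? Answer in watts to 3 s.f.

A = π(d/2)² = π(2.5550e-04 m)² = 2.051e-07 m²
R₍25₎ = ρL/A = (1.59×10^-8)(416)/(2.051e-07) = 32.25 Ω
R₍163₎ = R₍25₎(1 + αΔT) = 32.25 × (1 + 0.0038×138) = 49.17 Ω
P = I²R = (17.4)² × 49.17 = 14900 W

14900 W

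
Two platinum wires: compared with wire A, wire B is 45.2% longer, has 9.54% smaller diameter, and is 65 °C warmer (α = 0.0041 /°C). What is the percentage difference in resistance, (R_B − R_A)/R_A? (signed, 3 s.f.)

R ∝ ρL/d² with ρ ∝ (1+αΔT), so R_B/R_A = (1 + 45.2/100) × (1 − 9.54/100)⁻² × (1 + 0.0041×65)
= 1.452 × 1.222 × 1.266 = 2.247
(R_B − R_A)/R_A = 2.247 − 1 = 125%

125%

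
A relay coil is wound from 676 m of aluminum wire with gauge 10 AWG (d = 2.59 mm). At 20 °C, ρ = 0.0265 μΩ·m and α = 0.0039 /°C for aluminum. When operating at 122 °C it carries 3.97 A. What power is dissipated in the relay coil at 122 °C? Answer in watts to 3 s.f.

74.9 W

ρ = 0.0265 μΩ·m = 2.65×10^-8 Ω·m
A = π(2.59/2 mm)² = π(1.2950e-03 m)² = 5.269e-06 m²
R₍20₎ = ρL/A = (2.65×10^-8)(676)/(5.269e-06) = 3.4 Ω
R₍122₎ = R₍20₎(1 + αΔT) = 3.4 × (1 + 0.0039×102) = 4.753 Ω
P = I²R = (3.97)² × 4.753 = 74.9 W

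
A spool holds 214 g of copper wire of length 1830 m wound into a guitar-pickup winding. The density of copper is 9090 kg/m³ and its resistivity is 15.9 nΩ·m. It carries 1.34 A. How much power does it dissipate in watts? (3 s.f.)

4060 W

ρ = 15.9 nΩ·m = 1.59×10^-8 Ω·m
A = m/(density·L) = 0.214/(9090×1830) = 1.2865e-08 m²
R = ρL/A = (1.59×10^-8)(1830)/(1.2865e-08) = 2262 Ω
P = I²R = (1.34)² × 2262 = 4060 W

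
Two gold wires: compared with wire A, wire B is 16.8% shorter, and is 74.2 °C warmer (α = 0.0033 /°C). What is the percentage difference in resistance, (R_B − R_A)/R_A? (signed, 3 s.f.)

R ∝ ρL/d² with ρ ∝ (1+αΔT), so R_B/R_A = (1 − 16.8/100) × (1 + 0.0033×74.2)
= 0.832 × 1.245 = 1.036
(R_B − R_A)/R_A = 1.036 − 1 = 3.57%

3.57%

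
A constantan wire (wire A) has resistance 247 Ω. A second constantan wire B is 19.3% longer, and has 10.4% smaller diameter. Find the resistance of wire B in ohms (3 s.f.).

367 Ω

R ∝ L/d², so R_B/R_A = (1 + 19.3/100) × (1 − 10.4/100)⁻²
= 1.193 × 1.246 = 1.486
R_B = 1.486 × 247 = 367 Ω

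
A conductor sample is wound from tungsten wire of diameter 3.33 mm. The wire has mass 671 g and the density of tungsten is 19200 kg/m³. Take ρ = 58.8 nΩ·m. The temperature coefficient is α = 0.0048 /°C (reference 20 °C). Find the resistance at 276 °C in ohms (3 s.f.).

ρ = 58.8 nΩ·m = 5.88×10^-8 Ω·m
A = π(d/2)² = π(1.6650e-03 m)² = 8.7092e-06 m²
L = m/(density·A) = 0.671/(19200×8.7092e-06) = 4.013 m
R = ρL/A = (5.88×10^-8)(4.013)/(8.7092e-06) = 0.02709 Ω
R(276 °C) = 0.02709 × (1 + 0.0048×256) = 0.0604 Ω

0.0604 Ω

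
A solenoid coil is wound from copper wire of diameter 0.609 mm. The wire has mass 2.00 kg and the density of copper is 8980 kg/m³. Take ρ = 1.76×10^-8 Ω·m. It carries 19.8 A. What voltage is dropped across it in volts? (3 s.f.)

A = π(d/2)² = π(3.0450e-04 m)² = 2.9129e-07 m²
L = m/(density·A) = 2/(8980×2.9129e-07) = 764.6 m
R = ρL/A = (1.76×10^-8)(764.6)/(2.9129e-07) = 46.2 Ω
V = IR = 19.8 × 46.2 = 915 V

915 V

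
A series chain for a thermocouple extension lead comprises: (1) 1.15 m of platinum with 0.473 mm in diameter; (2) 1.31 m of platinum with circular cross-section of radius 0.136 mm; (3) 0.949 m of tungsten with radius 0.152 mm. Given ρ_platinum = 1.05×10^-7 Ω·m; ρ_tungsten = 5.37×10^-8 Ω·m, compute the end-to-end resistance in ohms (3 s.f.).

Seg 1: A = π(d/2)² = π(2.3650e-04 m)² = 1.757e-07 m²
R_1 = (1.05×10^-7)(1.15)/(1.757e-07) = 0.6872 Ω
Seg 2: A = πr² = π(1.3600e-04 m)² = 5.811e-08 m²
R_2 = (1.05×10^-7)(1.31)/(5.811e-08) = 2.367 Ω
Seg 3: A = πr² = π(1.5200e-04 m)² = 7.258e-08 m²
R_3 = (5.37×10^-8)(0.949)/(7.258e-08) = 0.7021 Ω
R_total = R_1 + R_2 + R_3 = 3.76 Ω

3.76 Ω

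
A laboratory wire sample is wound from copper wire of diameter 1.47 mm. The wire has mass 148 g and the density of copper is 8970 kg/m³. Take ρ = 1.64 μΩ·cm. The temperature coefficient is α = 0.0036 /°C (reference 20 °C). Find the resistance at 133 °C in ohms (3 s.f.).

0.132 Ω

ρ = 1.64 μΩ·cm = 1.64×10^-8 Ω·m
A = π(d/2)² = π(7.3500e-04 m)² = 1.6972e-06 m²
L = m/(density·A) = 0.148/(8970×1.6972e-06) = 9.722 m
R = ρL/A = (1.64×10^-8)(9.722)/(1.6972e-06) = 0.09394 Ω
R(133 °C) = 0.09394 × (1 + 0.0036×113) = 0.132 Ω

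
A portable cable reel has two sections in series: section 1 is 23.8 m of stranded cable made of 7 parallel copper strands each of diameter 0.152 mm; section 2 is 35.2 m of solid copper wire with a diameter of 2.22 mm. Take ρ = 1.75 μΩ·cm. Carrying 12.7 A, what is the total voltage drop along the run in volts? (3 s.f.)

43.7 V

ρ = 1.75 μΩ·cm = 1.75×10^-8 Ω·m
Section 1: A_strand = π(7.6000e-05)² = 1.815e-08 m²; R₁ = ρL/(N·A_s) = (1.75×10^-8)(23.8)/(7×1.815e-08) = 3.279 Ω
Section 2: A = π(d/2)² = π(1.1100e-03 m)² = 3.871e-06 m²
R₂ = (1.75×10^-8)(35.2)/(3.871e-06) = 0.1591 Ω
R = R₁ + R₂ = 3.438 Ω
V = IR = 12.7 × 3.438 = 43.7 V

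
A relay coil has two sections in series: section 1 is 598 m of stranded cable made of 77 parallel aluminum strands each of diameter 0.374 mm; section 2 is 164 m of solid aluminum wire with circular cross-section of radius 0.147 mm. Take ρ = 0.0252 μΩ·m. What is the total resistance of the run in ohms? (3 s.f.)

ρ = 0.0252 μΩ·m = 2.52×10^-8 Ω·m
Section 1: A_strand = π(1.8700e-04)² = 1.099e-07 m²; R₁ = ρL/(N·A_s) = (2.52×10^-8)(598)/(77×1.099e-07) = 1.781 Ω
Section 2: A = πr² = π(1.4700e-04 m)² = 6.789e-08 m²
R₂ = (2.52×10^-8)(164)/(6.789e-08) = 60.88 Ω
R = R₁ + R₂ = 62.7 Ω

62.7 Ω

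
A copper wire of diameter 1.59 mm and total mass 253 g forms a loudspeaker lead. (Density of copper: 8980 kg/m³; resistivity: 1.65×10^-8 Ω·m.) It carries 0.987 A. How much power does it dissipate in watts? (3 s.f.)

0.115 W

A = π(d/2)² = π(7.9500e-04 m)² = 1.9856e-06 m²
L = m/(density·A) = 0.253/(8980×1.9856e-06) = 14.19 m
R = ρL/A = (1.65×10^-8)(14.19)/(1.9856e-06) = 0.1179 Ω
P = I²R = (0.987)² × 0.1179 = 0.115 W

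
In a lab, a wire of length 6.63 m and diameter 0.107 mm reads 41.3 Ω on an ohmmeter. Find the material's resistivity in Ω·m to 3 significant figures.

5.60×10^-8 Ω·m

A = π(d/2)² = π(5.3500e-05 m)² = 8.992e-09 m²
ρ = RA/L = (41.3)(8.992e-09)/(6.63) = 5.60×10^-8 Ω·m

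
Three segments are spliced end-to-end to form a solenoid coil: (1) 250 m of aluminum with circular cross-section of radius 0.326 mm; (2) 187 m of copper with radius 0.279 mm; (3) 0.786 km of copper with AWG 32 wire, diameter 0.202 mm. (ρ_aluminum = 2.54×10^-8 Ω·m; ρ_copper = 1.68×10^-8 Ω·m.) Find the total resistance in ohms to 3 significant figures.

Seg 1: A = πr² = π(3.2600e-04 m)² = 3.339e-07 m²
R_1 = (2.54×10^-8)(250)/(3.339e-07) = 19.02 Ω
Seg 2: A = πr² = π(2.7900e-04 m)² = 2.445e-07 m²
R_2 = (1.68×10^-8)(187)/(2.445e-07) = 12.85 Ω
Seg 3: A = π(0.202/2 mm)² = π(1.0100e-04 m)² = 3.205e-08 m²
R_3 = (1.68×10^-8)(786)/(3.205e-08) = 412 Ω
R_total = R_1 + R_2 + R_3 = 444 Ω

444 Ω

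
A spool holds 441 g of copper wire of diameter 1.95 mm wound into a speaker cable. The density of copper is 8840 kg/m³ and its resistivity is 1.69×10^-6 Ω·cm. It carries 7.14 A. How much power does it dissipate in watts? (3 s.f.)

4.82 W

ρ = 1.69×10^-6 Ω·cm = 1.69×10^-8 Ω·m
A = π(d/2)² = π(9.7500e-04 m)² = 2.9865e-06 m²
L = m/(density·A) = 0.441/(8840×2.9865e-06) = 16.7 m
R = ρL/A = (1.69×10^-8)(16.7)/(2.9865e-06) = 0.09453 Ω
P = I²R = (7.14)² × 0.09453 = 4.82 W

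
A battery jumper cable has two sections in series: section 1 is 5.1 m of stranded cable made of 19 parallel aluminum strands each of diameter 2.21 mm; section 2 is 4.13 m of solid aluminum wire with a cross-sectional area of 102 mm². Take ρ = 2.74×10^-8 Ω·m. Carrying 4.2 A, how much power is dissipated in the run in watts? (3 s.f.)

Section 1: A_strand = π(1.1050e-03)² = 3.836e-06 m²; R₁ = ρL/(N·A_s) = (2.74×10^-8)(5.1)/(19×3.836e-06) = 0.001917 Ω
Section 2: A = 102 mm² = 1.020e-04 m²
R₂ = (2.74×10^-8)(4.13)/(1.020e-04) = 0.001109 Ω
R = R₁ + R₂ = 0.003027 Ω
P = I²R = (4.2)² × 0.003027 = 0.0534 W

0.0534 W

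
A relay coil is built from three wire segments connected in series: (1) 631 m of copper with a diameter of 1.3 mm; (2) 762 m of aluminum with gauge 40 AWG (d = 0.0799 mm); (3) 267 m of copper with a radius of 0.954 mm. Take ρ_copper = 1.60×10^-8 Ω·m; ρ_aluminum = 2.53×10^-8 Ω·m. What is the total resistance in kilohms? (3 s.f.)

3.85 kΩ

Seg 1: A = π(d/2)² = π(6.5000e-04 m)² = 1.327e-06 m²
R_1 = (1.60×10^-8)(631)/(1.327e-06) = 7.606 Ω
Seg 2: A = π(0.0799/2 mm)² = π(3.9950e-05 m)² = 5.014e-09 m²
R_2 = (2.53×10^-8)(762)/(5.014e-09) = 3845 Ω
Seg 3: A = πr² = π(9.5400e-04 m)² = 2.859e-06 m²
R_3 = (1.60×10^-8)(267)/(2.859e-06) = 1.494 Ω
R_total = R_1 + R_2 + R_3 = 3.85 kΩ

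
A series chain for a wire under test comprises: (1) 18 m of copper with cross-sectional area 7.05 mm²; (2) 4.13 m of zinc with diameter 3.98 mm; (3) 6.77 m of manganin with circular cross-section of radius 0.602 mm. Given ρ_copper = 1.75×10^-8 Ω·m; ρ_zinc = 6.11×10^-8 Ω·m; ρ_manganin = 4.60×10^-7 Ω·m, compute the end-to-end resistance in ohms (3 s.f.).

2.80 Ω

Seg 1: A = 7.05 mm² = 7.050e-06 m²
R_1 = (1.75×10^-8)(18)/(7.050e-06) = 0.04468 Ω
Seg 2: A = π(d/2)² = π(1.9900e-03 m)² = 1.244e-05 m²
R_2 = (6.11×10^-8)(4.13)/(1.244e-05) = 0.02028 Ω
Seg 3: A = πr² = π(6.0200e-04 m)² = 1.139e-06 m²
R_3 = (4.60×10^-7)(6.77)/(1.139e-06) = 2.735 Ω
R_total = R_1 + R_2 + R_3 = 2.80 Ω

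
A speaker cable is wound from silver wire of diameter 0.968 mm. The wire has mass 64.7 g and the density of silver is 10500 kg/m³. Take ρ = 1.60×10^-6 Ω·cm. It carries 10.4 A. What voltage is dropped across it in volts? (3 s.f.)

ρ = 1.60×10^-6 Ω·cm = 1.60×10^-8 Ω·m
A = π(d/2)² = π(4.8400e-04 m)² = 7.3594e-07 m²
L = m/(density·A) = 0.0647/(10500×7.3594e-07) = 8.373 m
R = ρL/A = (1.60×10^-8)(8.373)/(7.3594e-07) = 0.182 Ω
V = IR = 10.4 × 0.182 = 1.89 V

1.89 V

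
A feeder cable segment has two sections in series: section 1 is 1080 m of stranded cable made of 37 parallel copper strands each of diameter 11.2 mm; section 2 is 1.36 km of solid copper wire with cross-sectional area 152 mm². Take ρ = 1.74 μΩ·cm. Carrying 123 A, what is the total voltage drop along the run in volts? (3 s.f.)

ρ = 1.74 μΩ·cm = 1.74×10^-8 Ω·m
Section 1: A_strand = π(5.6000e-03)² = 9.852e-05 m²; R₁ = ρL/(N·A_s) = (1.74×10^-8)(1080)/(37×9.852e-05) = 0.005155 Ω
Section 2: A = 152 mm² = 1.520e-04 m²
R₂ = (1.74×10^-8)(1360)/(1.520e-04) = 0.1557 Ω
R = R₁ + R₂ = 0.1608 Ω
V = IR = 123 × 0.1608 = 19.8 V

19.8 V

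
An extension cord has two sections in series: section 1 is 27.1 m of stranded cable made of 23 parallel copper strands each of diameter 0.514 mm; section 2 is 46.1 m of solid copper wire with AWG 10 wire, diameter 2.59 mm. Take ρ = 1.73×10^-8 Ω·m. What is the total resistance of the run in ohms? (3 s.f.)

Section 1: A_strand = π(2.5700e-04)² = 2.075e-07 m²; R₁ = ρL/(N·A_s) = (1.73×10^-8)(27.1)/(23×2.075e-07) = 0.09824 Ω
Section 2: A = π(2.59/2 mm)² = π(1.2950e-03 m)² = 5.269e-06 m²
R₂ = (1.73×10^-8)(46.1)/(5.269e-06) = 0.1514 Ω
R = R₁ + R₂ = 0.250 Ω

0.250 Ω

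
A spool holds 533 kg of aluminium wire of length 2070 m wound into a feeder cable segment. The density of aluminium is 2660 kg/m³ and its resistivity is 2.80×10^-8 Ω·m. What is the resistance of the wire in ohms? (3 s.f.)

A = m/(density·L) = 533/(2660×2070) = 9.6800e-05 m²
R = ρL/A = (2.80×10^-8)(2070)/(9.6800e-05) = 0.599 Ω

0.599 Ω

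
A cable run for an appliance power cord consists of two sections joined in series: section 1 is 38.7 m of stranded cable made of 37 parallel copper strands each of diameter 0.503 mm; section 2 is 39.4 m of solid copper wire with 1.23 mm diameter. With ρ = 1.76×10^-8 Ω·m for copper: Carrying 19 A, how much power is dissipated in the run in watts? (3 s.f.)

244 W

Section 1: A_strand = π(2.5150e-04)² = 1.987e-07 m²; R₁ = ρL/(N·A_s) = (1.76×10^-8)(38.7)/(37×1.987e-07) = 0.09264 Ω
Section 2: A = π(d/2)² = π(6.1500e-04 m)² = 1.188e-06 m²
R₂ = (1.76×10^-8)(39.4)/(1.188e-06) = 0.5836 Ω
R = R₁ + R₂ = 0.6762 Ω
P = I²R = (19)² × 0.6762 = 244 W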